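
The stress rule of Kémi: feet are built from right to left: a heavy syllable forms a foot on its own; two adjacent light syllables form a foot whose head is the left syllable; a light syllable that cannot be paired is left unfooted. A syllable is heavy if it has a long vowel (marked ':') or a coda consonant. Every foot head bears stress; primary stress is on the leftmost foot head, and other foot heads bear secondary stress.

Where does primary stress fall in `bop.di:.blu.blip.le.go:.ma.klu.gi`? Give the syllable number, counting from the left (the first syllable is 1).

Weights: 1 bop H, 2 di: H, 3 blu L, 4 blip H, 5 le L, 6 go: H, 7 ma L, 8 klu L, 9 gi L.
Parse right to left (heavy = foot alone; LL = one foot; stranded L unfooted): (ˈbop) (ˈdi:) blu (ˈblip) le (ˈgo:) ma (ˈklu.gi).
Foot heads: 1, 2, 4, 6, 8.
Primary stress on the leftmost head = syllable 1.
Primary stress: syllable 1 → ˈbop.di:.blu.blip.le.go:.ma.klu.gi.

1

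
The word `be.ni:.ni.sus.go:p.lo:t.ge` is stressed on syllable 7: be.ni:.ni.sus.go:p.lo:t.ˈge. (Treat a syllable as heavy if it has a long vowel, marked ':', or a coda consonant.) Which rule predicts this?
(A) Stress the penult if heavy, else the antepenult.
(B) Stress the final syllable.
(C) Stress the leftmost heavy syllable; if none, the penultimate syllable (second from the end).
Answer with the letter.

Rule A → syllable 6 (observed: 7).
Rule B → syllable 7 ✓.
Rule C → syllable 2 (observed: 7).

B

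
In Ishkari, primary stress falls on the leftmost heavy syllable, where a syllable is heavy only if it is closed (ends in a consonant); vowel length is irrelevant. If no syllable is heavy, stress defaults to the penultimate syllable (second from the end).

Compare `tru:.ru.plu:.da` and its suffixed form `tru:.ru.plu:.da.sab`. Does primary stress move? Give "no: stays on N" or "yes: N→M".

yes: 3→5

Base `tru:.ru.plu:.da` (4 syllables):
  Weights: 1 tru: L, 2 ru L, 3 plu: L, 4 da L.
  No heavy syllable in the domain; default to the penultimate syllable (second from the end) = syllable 3.
  → primary stress on syllable 3.
Suffixed `tru:.ru.plu:.da.sab` (5 syllables):
  Weights: 1 tru: L, 2 ru L, 3 plu: L, 4 da L, 5 sab H.
  Heavy syllables in the domain: 5. The leftmost is syllable 5 (sab).
  → primary stress on syllable 5.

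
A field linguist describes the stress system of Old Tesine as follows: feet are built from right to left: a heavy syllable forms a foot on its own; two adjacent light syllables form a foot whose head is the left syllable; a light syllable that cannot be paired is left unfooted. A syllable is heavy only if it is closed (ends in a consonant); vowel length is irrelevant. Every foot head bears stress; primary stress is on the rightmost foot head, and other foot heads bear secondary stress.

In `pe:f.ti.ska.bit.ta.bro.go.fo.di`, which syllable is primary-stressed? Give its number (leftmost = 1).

8

Weights: 1 pe:f H, 2 ti L, 3 ska L, 4 bit H, 5 ta L, 6 bro L, 7 go L, 8 fo L, 9 di L.
Parse right to left (heavy = foot alone; LL = one foot; stranded L unfooted): (ˈpe:f) (ˈti.ska) (ˈbit) ta (ˈbro.go) (ˈfo.di).
Foot heads: 1, 2, 4, 6, 8.
Primary stress on the rightmost head = syllable 8.
Primary stress: syllable 8 → pe:f.ti.ska.bit.ta.bro.go.ˈfo.di.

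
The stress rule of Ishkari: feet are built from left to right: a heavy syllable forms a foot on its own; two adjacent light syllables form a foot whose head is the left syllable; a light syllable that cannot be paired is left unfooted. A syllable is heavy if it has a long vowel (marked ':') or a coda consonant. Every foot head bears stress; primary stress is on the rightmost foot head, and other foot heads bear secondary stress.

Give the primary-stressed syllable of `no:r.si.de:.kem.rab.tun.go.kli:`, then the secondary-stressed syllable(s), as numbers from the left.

Weights: 1 no:r H, 2 si L, 3 de: H, 4 kem H, 5 rab H, 6 tun H, 7 go L, 8 kli: H.
Parse left to right (heavy = foot alone; LL = one foot; stranded L unfooted): (ˈno:r) si (ˈde:) (ˈkem) (ˈrab) (ˈtun) go (ˈkli:).
Foot heads: 1, 3, 4, 5, 6, 8.
Primary stress on the rightmost head = syllable 8.
Secondary stress on 1, 3, 4, 5, 6: ˌno:r.si.ˌde:.ˌkem.ˌrab.ˌtun.go.ˈkli:.

primary 8, secondary 1, 3, 4, 5, 6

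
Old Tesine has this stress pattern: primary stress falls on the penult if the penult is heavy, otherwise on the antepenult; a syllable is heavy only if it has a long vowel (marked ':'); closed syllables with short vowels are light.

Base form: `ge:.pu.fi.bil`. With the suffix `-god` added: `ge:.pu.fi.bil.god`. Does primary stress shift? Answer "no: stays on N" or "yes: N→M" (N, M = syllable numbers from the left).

yes: 2→3

Base `ge:.pu.fi.bil` (4 syllables):
  Weights: 2 pu L, 3 fi L, 4 bil L.
  The penult (syllable 3, fi) is light, so stress falls on the antepenult (syllable 2, pu).
  → primary stress on syllable 2.
Suffixed `ge:.pu.fi.bil.god` (5 syllables):
  Weights: 3 fi L, 4 bil L, 5 god L.
  The penult (syllable 4, bil) is light, so stress falls on the antepenult (syllable 3, fi).
  → primary stress on syllable 3.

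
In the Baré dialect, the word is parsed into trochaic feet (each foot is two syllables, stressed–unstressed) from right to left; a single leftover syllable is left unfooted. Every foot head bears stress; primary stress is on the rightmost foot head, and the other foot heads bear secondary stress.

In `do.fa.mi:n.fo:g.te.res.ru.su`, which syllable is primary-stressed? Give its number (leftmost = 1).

Parse right to left into trochaic (ˈσσ) feet: (ˈdo.fa) (ˈmi:n.fo:g) (ˈte.res) (ˈru.su).
Foot heads (stressed positions): 1, 3, 5, 7.
End Rule Rightmost: primary stress on the rightmost head = syllable 7.
Primary stress: syllable 7 → do.fa.mi:n.fo:g.te.res.ˈru.su.

7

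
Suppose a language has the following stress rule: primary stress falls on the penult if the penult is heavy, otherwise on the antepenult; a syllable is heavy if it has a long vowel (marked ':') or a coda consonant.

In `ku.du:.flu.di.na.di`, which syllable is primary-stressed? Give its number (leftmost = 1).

Weights: 4 di L, 5 na L, 6 di L.
The penult (syllable 5, na) is light, so stress falls on the antepenult (syllable 4, di).
Primary stress: syllable 4 → ku.du:.flu.ˈdi.na.di.

4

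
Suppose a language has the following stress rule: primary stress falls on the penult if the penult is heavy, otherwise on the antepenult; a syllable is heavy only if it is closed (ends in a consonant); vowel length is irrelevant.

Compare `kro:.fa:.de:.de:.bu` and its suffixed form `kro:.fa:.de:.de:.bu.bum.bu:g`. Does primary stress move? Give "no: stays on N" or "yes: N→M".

yes: 3→6

Base `kro:.fa:.de:.de:.bu` (5 syllables):
  Weights: 3 de: L, 4 de: L, 5 bu L.
  The penult (syllable 4, de:) is light, so stress falls on the antepenult (syllable 3, de:).
  → primary stress on syllable 3.
Suffixed `kro:.fa:.de:.de:.bu.bum.bu:g` (7 syllables):
  Weights: 5 bu L, 6 bum H, 7 bu:g H.
  The penult (syllable 6, bum) is heavy, so it takes stress.
  → primary stress on syllable 6.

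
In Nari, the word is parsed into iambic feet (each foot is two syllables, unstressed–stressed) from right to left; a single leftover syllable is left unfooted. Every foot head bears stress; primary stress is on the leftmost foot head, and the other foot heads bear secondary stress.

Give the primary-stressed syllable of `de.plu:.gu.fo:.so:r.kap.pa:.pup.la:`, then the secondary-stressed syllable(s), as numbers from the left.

primary 3, secondary 5, 7, 9

Parse right to left into iambic (σˈσ) feet: de (plu:.ˈgu) (fo:.ˈso:r) (kap.ˈpa:) (pup.ˈla:). Syllable 1 is left unfooted.
Foot heads (stressed positions): 3, 5, 7, 9.
End Rule Leftmost: primary stress on the leftmost head = syllable 3.
Secondary stress on 5, 7, 9: de.plu:.ˈgu.fo:.ˌso:r.kap.ˌpa:.pup.ˌla:.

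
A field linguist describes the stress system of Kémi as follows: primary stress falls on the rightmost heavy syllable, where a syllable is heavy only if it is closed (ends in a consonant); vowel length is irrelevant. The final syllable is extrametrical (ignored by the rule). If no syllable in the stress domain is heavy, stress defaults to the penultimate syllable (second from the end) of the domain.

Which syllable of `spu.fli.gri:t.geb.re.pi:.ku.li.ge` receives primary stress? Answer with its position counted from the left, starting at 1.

The final syllable (9, ge) is extrametrical; the stress domain is syllables 1–8.
Weights: 1 spu L, 2 fli L, 3 gri:t H, 4 geb H, 5 re L, 6 pi: L, 7 ku L, 8 li L.
Heavy syllables in the domain: 3, 4. The rightmost is syllable 4 (geb).
Primary stress: syllable 4 → spu.fli.gri:t.ˈgeb.re.pi:.ku.li.ge.

4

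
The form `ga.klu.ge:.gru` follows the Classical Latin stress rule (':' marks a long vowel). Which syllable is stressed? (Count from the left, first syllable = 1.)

3

Classical Latin: stress the penult if heavy (long vowel or closed), else the antepenult.
Weights: 2 klu L, 3 ge: H, 4 gru L.
The penult (syllable 3, ge:) is heavy, so it takes stress.
Stress on syllable 3: ga.klu.ˈge:.gru.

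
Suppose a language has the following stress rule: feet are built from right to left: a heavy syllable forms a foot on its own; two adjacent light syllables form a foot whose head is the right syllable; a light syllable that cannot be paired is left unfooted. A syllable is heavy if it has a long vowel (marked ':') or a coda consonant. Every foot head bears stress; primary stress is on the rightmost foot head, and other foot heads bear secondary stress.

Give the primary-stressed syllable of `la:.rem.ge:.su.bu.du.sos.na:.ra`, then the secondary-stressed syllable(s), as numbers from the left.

primary 8, secondary 1, 2, 3, 6, 7

Weights: 1 la: H, 2 rem H, 3 ge: H, 4 su L, 5 bu L, 6 du L, 7 sos H, 8 na: H, 9 ra L.
Parse right to left (heavy = foot alone; LL = one foot; stranded L unfooted): (ˈla:) (ˈrem) (ˈge:) su (bu.ˈdu) (ˈsos) (ˈna:) ra.
Foot heads: 1, 2, 3, 6, 7, 8.
Primary stress on the rightmost head = syllable 8.
Secondary stress on 1, 2, 3, 6, 7: ˌla:.ˌrem.ˌge:.su.bu.ˌdu.ˌsos.ˈna:.ra.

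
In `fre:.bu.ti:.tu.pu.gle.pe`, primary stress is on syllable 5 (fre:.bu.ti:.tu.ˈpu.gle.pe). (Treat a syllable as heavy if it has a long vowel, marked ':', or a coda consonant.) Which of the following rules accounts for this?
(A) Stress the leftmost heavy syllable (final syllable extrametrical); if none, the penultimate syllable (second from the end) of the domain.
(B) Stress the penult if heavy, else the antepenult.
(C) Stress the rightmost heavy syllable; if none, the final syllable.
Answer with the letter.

B

Rule A → syllable 1 (observed: 5).
Rule B → syllable 5 ✓.
Rule C → syllable 3 (observed: 5).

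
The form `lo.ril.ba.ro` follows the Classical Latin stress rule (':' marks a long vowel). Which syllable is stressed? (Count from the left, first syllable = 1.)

Classical Latin: stress the penult if heavy (long vowel or closed), else the antepenult.
Weights: 2 ril H, 3 ba L, 4 ro L.
The penult (syllable 3, ba) is light, so stress falls on the antepenult (syllable 2, ril).
Stress on syllable 2: lo.ˈril.ba.ro.

2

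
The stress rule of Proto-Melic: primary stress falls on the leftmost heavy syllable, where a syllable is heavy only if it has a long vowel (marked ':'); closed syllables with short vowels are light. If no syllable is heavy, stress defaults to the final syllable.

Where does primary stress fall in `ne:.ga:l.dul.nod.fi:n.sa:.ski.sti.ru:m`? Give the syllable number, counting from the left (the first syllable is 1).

1

Weights: 1 ne: H, 2 ga:l H, 3 dul L, 4 nod L, 5 fi:n H, 6 sa: H, 7 ski L, 8 sti L, 9 ru:m H.
Heavy syllables in the domain: 1, 2, 5, 6, 9. The leftmost is syllable 1 (ne:).
Primary stress: syllable 1 → ˈne:.ga:l.dul.nod.fi:n.sa:.ski.sti.ru:m.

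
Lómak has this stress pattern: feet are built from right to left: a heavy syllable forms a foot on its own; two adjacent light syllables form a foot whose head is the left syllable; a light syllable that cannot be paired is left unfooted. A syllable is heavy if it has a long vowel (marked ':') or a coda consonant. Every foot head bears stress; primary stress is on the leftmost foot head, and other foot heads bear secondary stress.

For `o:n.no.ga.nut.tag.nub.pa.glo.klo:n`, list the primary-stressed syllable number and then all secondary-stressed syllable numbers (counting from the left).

Weights: 1 o:n H, 2 no L, 3 ga L, 4 nut H, 5 tag H, 6 nub H, 7 pa L, 8 glo L, 9 klo:n H.
Parse right to left (heavy = foot alone; LL = one foot; stranded L unfooted): (ˈo:n) (ˈno.ga) (ˈnut) (ˈtag) (ˈnub) (ˈpa.glo) (ˈklo:n).
Foot heads: 1, 2, 4, 5, 6, 7, 9.
Primary stress on the leftmost head = syllable 1.
Secondary stress on 2, 4, 5, 6, 7, 9: ˈo:n.ˌno.ga.ˌnut.ˌtag.ˌnub.ˌpa.glo.ˌklo:n.

primary 1, secondary 2, 4, 5, 6, 7, 9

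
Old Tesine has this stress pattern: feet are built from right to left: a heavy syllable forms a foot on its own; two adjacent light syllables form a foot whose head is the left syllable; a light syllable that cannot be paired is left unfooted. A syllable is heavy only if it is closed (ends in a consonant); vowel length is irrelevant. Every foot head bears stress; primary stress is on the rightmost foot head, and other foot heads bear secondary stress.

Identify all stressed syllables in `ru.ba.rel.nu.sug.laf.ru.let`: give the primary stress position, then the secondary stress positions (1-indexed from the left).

primary 8, secondary 1, 3, 5, 6

Weights: 1 ru L, 2 ba L, 3 rel H, 4 nu L, 5 sug H, 6 laf H, 7 ru L, 8 let H.
Parse right to left (heavy = foot alone; LL = one foot; stranded L unfooted): (ˈru.ba) (ˈrel) nu (ˈsug) (ˈlaf) ru (ˈlet).
Foot heads: 1, 3, 5, 6, 8.
Primary stress on the rightmost head = syllable 8.
Secondary stress on 1, 3, 5, 6: ˌru.ba.ˌrel.nu.ˌsug.ˌlaf.ru.ˈlet.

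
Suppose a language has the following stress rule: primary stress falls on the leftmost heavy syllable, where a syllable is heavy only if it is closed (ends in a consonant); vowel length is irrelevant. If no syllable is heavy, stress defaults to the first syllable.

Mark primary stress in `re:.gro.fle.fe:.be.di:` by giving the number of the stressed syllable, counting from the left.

1

Weights: 1 re: L, 2 gro L, 3 fle L, 4 fe: L, 5 be L, 6 di: L.
No heavy syllable in the domain; default to the first syllable = syllable 1.
Primary stress: syllable 1 → ˈre:.gro.fle.fe:.be.di:.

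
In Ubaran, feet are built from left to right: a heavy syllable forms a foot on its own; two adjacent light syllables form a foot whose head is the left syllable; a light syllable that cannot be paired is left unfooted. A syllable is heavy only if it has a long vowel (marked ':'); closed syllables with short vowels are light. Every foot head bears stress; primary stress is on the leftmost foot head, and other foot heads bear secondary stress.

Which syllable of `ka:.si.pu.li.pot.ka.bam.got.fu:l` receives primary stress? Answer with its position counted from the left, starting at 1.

1

Weights: 1 ka: H, 2 si L, 3 pu L, 4 li L, 5 pot L, 6 ka L, 7 bam L, 8 got L, 9 fu:l H.
Parse left to right (heavy = foot alone; LL = one foot; stranded L unfooted): (ˈka:) (ˈsi.pu) (ˈli.pot) (ˈka.bam) got (ˈfu:l).
Foot heads: 1, 2, 4, 6, 9.
Primary stress on the leftmost head = syllable 1.
Primary stress: syllable 1 → ˈka:.si.pu.li.pot.ka.bam.got.fu:l.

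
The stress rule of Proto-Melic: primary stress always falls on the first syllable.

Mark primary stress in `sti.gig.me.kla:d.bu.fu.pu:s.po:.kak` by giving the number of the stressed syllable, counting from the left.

The word has 9 syllables; the first syllable is syllable 1 (sti).
Primary stress: syllable 1 → ˈsti.gig.me.kla:d.bu.fu.pu:s.po:.kak.

1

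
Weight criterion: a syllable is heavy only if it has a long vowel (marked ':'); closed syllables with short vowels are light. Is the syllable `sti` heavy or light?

`sti`: short vowel, open (no coda). Short vowel → light.

light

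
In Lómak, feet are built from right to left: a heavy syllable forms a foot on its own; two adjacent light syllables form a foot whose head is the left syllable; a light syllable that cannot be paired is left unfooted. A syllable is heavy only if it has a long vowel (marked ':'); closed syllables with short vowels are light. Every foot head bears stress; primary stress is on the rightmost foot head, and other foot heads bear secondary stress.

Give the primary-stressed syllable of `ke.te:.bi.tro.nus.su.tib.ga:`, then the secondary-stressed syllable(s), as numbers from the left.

primary 8, secondary 2, 4, 6

Weights: 1 ke L, 2 te: H, 3 bi L, 4 tro L, 5 nus L, 6 su L, 7 tib L, 8 ga: H.
Parse right to left (heavy = foot alone; LL = one foot; stranded L unfooted): ke (ˈte:) bi (ˈtro.nus) (ˈsu.tib) (ˈga:).
Foot heads: 2, 4, 6, 8.
Primary stress on the rightmost head = syllable 8.
Secondary stress on 2, 4, 6: ke.ˌte:.bi.ˌtro.nus.ˌsu.tib.ˈga:.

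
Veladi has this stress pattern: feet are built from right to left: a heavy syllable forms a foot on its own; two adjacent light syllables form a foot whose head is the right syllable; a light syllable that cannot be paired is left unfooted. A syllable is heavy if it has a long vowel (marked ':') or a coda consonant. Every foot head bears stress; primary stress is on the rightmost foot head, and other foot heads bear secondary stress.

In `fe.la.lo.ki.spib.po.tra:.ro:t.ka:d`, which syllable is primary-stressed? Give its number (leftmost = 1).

Weights: 1 fe L, 2 la L, 3 lo L, 4 ki L, 5 spib H, 6 po L, 7 tra: H, 8 ro:t H, 9 ka:d H.
Parse right to left (heavy = foot alone; LL = one foot; stranded L unfooted): (fe.ˈla) (lo.ˈki) (ˈspib) po (ˈtra:) (ˈro:t) (ˈka:d).
Foot heads: 2, 4, 5, 7, 8, 9.
Primary stress on the rightmost head = syllable 9.
Primary stress: syllable 9 → fe.la.lo.ki.spib.po.tra:.ro:t.ˈka:d.

9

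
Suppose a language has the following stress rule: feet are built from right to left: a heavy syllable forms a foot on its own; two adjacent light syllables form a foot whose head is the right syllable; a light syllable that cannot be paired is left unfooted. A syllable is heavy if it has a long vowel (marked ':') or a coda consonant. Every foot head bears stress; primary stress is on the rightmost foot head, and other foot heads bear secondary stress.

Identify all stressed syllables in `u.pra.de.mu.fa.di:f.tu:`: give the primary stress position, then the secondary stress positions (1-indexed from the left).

Weights: 1 u L, 2 pra L, 3 de L, 4 mu L, 5 fa L, 6 di:f H, 7 tu: H.
Parse right to left (heavy = foot alone; LL = one foot; stranded L unfooted): u (pra.ˈde) (mu.ˈfa) (ˈdi:f) (ˈtu:).
Foot heads: 3, 5, 6, 7.
Primary stress on the rightmost head = syllable 7.
Secondary stress on 3, 5, 6: u.pra.ˌde.mu.ˌfa.ˌdi:f.ˈtu:.

primary 7, secondary 3, 5, 6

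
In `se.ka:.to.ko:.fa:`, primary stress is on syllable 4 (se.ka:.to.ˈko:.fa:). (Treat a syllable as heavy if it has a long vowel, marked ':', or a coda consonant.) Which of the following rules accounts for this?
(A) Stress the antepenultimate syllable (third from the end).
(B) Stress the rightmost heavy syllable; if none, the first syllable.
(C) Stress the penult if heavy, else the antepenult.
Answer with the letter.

C

Rule A → syllable 3 (observed: 4).
Rule B → syllable 5 (observed: 4).
Rule C → syllable 4 ✓.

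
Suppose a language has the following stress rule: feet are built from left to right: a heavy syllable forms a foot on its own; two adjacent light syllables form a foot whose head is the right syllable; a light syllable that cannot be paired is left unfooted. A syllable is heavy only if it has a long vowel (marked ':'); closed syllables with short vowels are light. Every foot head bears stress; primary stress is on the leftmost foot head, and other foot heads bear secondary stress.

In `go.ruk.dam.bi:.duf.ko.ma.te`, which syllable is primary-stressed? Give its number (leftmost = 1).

2

Weights: 1 go L, 2 ruk L, 3 dam L, 4 bi: H, 5 duf L, 6 ko L, 7 ma L, 8 te L.
Parse left to right (heavy = foot alone; LL = one foot; stranded L unfooted): (go.ˈruk) dam (ˈbi:) (duf.ˈko) (ma.ˈte).
Foot heads: 2, 4, 6, 8.
Primary stress on the leftmost head = syllable 2.
Primary stress: syllable 2 → go.ˈruk.dam.bi:.duf.ko.ma.te.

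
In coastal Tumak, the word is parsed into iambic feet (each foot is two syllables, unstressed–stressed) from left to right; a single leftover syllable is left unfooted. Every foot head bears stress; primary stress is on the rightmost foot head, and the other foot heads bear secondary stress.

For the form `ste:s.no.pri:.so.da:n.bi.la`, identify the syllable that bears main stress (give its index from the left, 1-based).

6

Parse left to right into iambic (σˈσ) feet: (ste:s.ˈno) (pri:.ˈso) (da:n.ˈbi) la. Syllable 7 is left unfooted.
Foot heads (stressed positions): 2, 4, 6.
End Rule Rightmost: primary stress on the rightmost head = syllable 6.
Primary stress: syllable 6 → ste:s.no.pri:.so.da:n.ˈbi.la.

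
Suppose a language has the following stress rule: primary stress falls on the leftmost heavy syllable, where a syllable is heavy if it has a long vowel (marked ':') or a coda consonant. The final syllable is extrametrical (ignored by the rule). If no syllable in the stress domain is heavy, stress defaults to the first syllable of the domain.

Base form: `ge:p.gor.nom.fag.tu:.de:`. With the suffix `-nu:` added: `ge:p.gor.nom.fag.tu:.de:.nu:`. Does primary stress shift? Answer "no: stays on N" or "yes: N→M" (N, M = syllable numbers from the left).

no: stays on 1

Base `ge:p.gor.nom.fag.tu:.de:` (6 syllables):
  The final syllable (6, de:) is extrametrical; the stress domain is syllables 1–5.
  Weights: 1 ge:p H, 2 gor H, 3 nom H, 4 fag H, 5 tu: H.
  Heavy syllables in the domain: 1, 2, 3, 4, 5. The leftmost is syllable 1 (ge:p).
  → primary stress on syllable 1.
Suffixed `ge:p.gor.nom.fag.tu:.de:.nu:` (7 syllables):
  The final syllable (7, nu:) is extrametrical; the stress domain is syllables 1–6.
  Weights: 1 ge:p H, 2 gor H, 3 nom H, 4 fag H, 5 tu: H, 6 de: H.
  Heavy syllables in the domain: 1, 2, 3, 4, 5, 6. The leftmost is syllable 1 (ge:p).
  → primary stress on syllable 1.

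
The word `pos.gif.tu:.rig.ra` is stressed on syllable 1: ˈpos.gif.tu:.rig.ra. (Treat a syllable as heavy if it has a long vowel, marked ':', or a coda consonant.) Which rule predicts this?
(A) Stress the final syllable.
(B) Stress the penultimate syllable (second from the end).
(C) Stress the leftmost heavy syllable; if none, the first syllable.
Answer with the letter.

C

Rule A → syllable 5 (observed: 1).
Rule B → syllable 4 (observed: 1).
Rule C → syllable 1 ✓.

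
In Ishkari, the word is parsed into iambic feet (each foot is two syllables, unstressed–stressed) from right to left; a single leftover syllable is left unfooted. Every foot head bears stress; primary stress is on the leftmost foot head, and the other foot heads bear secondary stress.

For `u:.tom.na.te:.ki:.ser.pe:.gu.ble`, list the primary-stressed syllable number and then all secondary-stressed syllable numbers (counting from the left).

primary 3, secondary 5, 7, 9

Parse right to left into iambic (σˈσ) feet: u: (tom.ˈna) (te:.ˈki:) (ser.ˈpe:) (gu.ˈble). Syllable 1 is left unfooted.
Foot heads (stressed positions): 3, 5, 7, 9.
End Rule Leftmost: primary stress on the leftmost head = syllable 3.
Secondary stress on 5, 7, 9: u:.tom.ˈna.te:.ˌki:.ser.ˌpe:.gu.ˌble.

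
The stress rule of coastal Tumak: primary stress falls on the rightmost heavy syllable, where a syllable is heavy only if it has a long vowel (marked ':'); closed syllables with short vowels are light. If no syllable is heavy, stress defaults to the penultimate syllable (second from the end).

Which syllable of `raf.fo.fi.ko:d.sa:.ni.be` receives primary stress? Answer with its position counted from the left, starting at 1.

5

Weights: 1 raf L, 2 fo L, 3 fi L, 4 ko:d H, 5 sa: H, 6 ni L, 7 be L.
Heavy syllables in the domain: 4, 5. The rightmost is syllable 5 (sa:).
Primary stress: syllable 5 → raf.fo.fi.ko:d.ˈsa:.ni.be.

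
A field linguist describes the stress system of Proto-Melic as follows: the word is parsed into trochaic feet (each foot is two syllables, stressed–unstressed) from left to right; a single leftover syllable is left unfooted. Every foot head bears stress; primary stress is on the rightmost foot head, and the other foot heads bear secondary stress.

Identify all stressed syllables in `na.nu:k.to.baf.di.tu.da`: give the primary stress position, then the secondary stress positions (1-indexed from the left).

primary 5, secondary 1, 3

Parse left to right into trochaic (ˈσσ) feet: (ˈna.nu:k) (ˈto.baf) (ˈdi.tu) da. Syllable 7 is left unfooted.
Foot heads (stressed positions): 1, 3, 5.
End Rule Rightmost: primary stress on the rightmost head = syllable 5.
Secondary stress on 1, 3: ˌna.nu:k.ˌto.baf.ˈdi.tu.da.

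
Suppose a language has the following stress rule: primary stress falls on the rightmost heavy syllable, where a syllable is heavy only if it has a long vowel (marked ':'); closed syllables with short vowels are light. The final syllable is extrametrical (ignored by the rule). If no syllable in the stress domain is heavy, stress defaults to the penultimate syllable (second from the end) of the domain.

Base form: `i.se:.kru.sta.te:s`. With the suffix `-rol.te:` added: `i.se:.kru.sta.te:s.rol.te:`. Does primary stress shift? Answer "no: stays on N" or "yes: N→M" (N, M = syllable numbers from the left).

yes: 2→5

Base `i.se:.kru.sta.te:s` (5 syllables):
  The final syllable (5, te:s) is extrametrical; the stress domain is syllables 1–4.
  Weights: 1 i L, 2 se: H, 3 kru L, 4 sta L.
  Heavy syllables in the domain: 2. The rightmost is syllable 2 (se:).
  → primary stress on syllable 2.
Suffixed `i.se:.kru.sta.te:s.rol.te:` (7 syllables):
  The final syllable (7, te:) is extrametrical; the stress domain is syllables 1–6.
  Weights: 1 i L, 2 se: H, 3 kru L, 4 sta L, 5 te:s H, 6 rol L.
  Heavy syllables in the domain: 2, 5. The rightmost is syllable 5 (te:s).
  → primary stress on syllable 5.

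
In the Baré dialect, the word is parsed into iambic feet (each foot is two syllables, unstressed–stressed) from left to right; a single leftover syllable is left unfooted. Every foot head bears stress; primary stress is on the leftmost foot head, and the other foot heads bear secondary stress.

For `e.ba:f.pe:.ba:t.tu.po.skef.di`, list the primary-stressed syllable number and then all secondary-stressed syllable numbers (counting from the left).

Parse left to right into iambic (σˈσ) feet: (e.ˈba:f) (pe:.ˈba:t) (tu.ˈpo) (skef.ˈdi).
Foot heads (stressed positions): 2, 4, 6, 8.
End Rule Leftmost: primary stress on the leftmost head = syllable 2.
Secondary stress on 4, 6, 8: e.ˈba:f.pe:.ˌba:t.tu.ˌpo.skef.ˌdi.

primary 2, secondary 4, 6, 8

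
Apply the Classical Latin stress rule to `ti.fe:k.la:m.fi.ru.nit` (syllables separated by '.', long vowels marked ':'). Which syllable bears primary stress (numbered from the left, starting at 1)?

4

Classical Latin: stress the penult if heavy (long vowel or closed), else the antepenult.
Weights: 4 fi L, 5 ru L, 6 nit H.
The penult (syllable 5, ru) is light, so stress falls on the antepenult (syllable 4, fi).
Stress on syllable 4: ti.fe:k.la:m.ˈfi.ru.nit.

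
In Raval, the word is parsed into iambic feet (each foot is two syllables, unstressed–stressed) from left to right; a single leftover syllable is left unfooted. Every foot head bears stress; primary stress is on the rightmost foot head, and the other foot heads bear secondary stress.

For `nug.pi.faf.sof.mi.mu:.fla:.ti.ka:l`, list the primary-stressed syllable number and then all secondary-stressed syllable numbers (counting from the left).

Parse left to right into iambic (σˈσ) feet: (nug.ˈpi) (faf.ˈsof) (mi.ˈmu:) (fla:.ˈti) ka:l. Syllable 9 is left unfooted.
Foot heads (stressed positions): 2, 4, 6, 8.
End Rule Rightmost: primary stress on the rightmost head = syllable 8.
Secondary stress on 2, 4, 6: nug.ˌpi.faf.ˌsof.mi.ˌmu:.fla:.ˈti.ka:l.

primary 8, secondary 2, 4, 6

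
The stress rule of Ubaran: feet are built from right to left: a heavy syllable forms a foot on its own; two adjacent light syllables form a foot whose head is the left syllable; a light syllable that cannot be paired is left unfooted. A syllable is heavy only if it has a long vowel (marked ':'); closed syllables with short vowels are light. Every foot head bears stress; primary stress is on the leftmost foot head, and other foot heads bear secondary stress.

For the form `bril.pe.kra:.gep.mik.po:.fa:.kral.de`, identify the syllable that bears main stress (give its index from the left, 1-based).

Weights: 1 bril L, 2 pe L, 3 kra: H, 4 gep L, 5 mik L, 6 po: H, 7 fa: H, 8 kral L, 9 de L.
Parse right to left (heavy = foot alone; LL = one foot; stranded L unfooted): (ˈbril.pe) (ˈkra:) (ˈgep.mik) (ˈpo:) (ˈfa:) (ˈkral.de).
Foot heads: 1, 3, 4, 6, 7, 8.
Primary stress on the leftmost head = syllable 1.
Primary stress: syllable 1 → ˈbril.pe.kra:.gep.mik.po:.fa:.kral.de.

1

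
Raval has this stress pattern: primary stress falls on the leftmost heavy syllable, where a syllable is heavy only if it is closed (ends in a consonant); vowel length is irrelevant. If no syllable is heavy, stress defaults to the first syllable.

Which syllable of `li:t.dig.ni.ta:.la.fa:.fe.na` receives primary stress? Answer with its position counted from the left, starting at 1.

1

Weights: 1 li:t H, 2 dig H, 3 ni L, 4 ta: L, 5 la L, 6 fa: L, 7 fe L, 8 na L.
Heavy syllables in the domain: 1, 2. The leftmost is syllable 1 (li:t).
Primary stress: syllable 1 → ˈli:t.dig.ni.ta:.la.fa:.fe.na.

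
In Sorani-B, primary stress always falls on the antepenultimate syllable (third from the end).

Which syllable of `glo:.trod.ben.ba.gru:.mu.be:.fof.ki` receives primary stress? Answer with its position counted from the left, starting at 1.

The word has 9 syllables; the antepenultimate syllable (third from the end) is syllable 7 (be:).
Primary stress: syllable 7 → glo:.trod.ben.ba.gru:.mu.ˈbe:.fof.ki.

7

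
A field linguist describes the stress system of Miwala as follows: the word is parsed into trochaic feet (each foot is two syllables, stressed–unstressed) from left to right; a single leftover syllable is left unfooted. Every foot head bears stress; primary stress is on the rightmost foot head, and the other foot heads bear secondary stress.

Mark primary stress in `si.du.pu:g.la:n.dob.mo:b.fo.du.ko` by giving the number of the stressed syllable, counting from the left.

7

Parse left to right into trochaic (ˈσσ) feet: (ˈsi.du) (ˈpu:g.la:n) (ˈdob.mo:b) (ˈfo.du) ko. Syllable 9 is left unfooted.
Foot heads (stressed positions): 1, 3, 5, 7.
End Rule Rightmost: primary stress on the rightmost head = syllable 7.
Primary stress: syllable 7 → si.du.pu:g.la:n.dob.mo:b.ˈfo.du.ko.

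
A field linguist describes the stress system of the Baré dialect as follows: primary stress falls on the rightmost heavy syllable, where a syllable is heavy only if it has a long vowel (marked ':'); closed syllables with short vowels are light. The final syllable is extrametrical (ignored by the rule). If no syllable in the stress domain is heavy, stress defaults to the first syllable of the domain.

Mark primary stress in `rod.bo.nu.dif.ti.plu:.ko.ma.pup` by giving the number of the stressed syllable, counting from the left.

6

The final syllable (9, pup) is extrametrical; the stress domain is syllables 1–8.
Weights: 1 rod L, 2 bo L, 3 nu L, 4 dif L, 5 ti L, 6 plu: H, 7 ko L, 8 ma L.
Heavy syllables in the domain: 6. The rightmost is syllable 6 (plu:).
Primary stress: syllable 6 → rod.bo.nu.dif.ti.ˈplu:.ko.ma.pup.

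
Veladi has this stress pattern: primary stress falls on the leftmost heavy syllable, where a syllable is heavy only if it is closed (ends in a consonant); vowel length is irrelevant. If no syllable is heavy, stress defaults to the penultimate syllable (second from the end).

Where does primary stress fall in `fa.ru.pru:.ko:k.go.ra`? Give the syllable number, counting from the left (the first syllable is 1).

Weights: 1 fa L, 2 ru L, 3 pru: L, 4 ko:k H, 5 go L, 6 ra L.
Heavy syllables in the domain: 4. The leftmost is syllable 4 (ko:k).
Primary stress: syllable 4 → fa.ru.pru:.ˈko:k.go.ra.

4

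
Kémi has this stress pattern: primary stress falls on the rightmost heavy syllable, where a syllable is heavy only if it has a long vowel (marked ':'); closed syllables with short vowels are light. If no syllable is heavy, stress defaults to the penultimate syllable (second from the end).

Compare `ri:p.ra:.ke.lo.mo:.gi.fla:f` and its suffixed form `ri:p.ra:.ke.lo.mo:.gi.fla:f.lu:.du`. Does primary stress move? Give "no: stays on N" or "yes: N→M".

Base `ri:p.ra:.ke.lo.mo:.gi.fla:f` (7 syllables):
  Weights: 1 ri:p H, 2 ra: H, 3 ke L, 4 lo L, 5 mo: H, 6 gi L, 7 fla:f H.
  Heavy syllables in the domain: 1, 2, 5, 7. The rightmost is syllable 7 (fla:f).
  → primary stress on syllable 7.
Suffixed `ri:p.ra:.ke.lo.mo:.gi.fla:f.lu:.du` (9 syllables):
  Weights: 1 ri:p H, 2 ra: H, 3 ke L, 4 lo L, 5 mo: H, 6 gi L, 7 fla:f H, 8 lu: H, 9 du L.
  Heavy syllables in the domain: 1, 2, 5, 7, 8. The rightmost is syllable 8 (lu:).
  → primary stress on syllable 8.

yes: 7→8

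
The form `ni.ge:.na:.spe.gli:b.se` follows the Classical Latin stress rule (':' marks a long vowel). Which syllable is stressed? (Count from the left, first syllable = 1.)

5

Classical Latin: stress the penult if heavy (long vowel or closed), else the antepenult.
Weights: 4 spe L, 5 gli:b H, 6 se L.
The penult (syllable 5, gli:b) is heavy, so it takes stress.
Stress on syllable 5: ni.ge:.na:.spe.ˈgli:b.se.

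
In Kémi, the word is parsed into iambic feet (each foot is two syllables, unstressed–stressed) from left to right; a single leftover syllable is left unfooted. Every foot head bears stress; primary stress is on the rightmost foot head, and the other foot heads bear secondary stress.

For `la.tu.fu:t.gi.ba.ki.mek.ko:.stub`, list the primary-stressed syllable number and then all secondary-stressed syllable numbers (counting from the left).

Parse left to right into iambic (σˈσ) feet: (la.ˈtu) (fu:t.ˈgi) (ba.ˈki) (mek.ˈko:) stub. Syllable 9 is left unfooted.
Foot heads (stressed positions): 2, 4, 6, 8.
End Rule Rightmost: primary stress on the rightmost head = syllable 8.
Secondary stress on 2, 4, 6: la.ˌtu.fu:t.ˌgi.ba.ˌki.mek.ˈko:.stub.

primary 8, secondary 2, 4, 6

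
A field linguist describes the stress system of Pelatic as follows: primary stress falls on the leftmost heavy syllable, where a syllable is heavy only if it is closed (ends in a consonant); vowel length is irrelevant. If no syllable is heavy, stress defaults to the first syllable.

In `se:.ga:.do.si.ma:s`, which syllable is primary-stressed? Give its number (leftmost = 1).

Weights: 1 se: L, 2 ga: L, 3 do L, 4 si L, 5 ma:s H.
Heavy syllables in the domain: 5. The leftmost is syllable 5 (ma:s).
Primary stress: syllable 5 → se:.ga:.do.si.ˈma:s.

5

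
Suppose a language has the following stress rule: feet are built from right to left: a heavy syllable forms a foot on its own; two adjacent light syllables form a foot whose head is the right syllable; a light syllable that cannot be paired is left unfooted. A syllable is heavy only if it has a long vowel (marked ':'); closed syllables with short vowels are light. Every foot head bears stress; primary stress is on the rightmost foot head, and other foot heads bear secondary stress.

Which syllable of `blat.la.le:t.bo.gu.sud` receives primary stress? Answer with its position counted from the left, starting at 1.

Weights: 1 blat L, 2 la L, 3 le:t H, 4 bo L, 5 gu L, 6 sud L.
Parse right to left (heavy = foot alone; LL = one foot; stranded L unfooted): (blat.ˈla) (ˈle:t) bo (gu.ˈsud).
Foot heads: 2, 3, 6.
Primary stress on the rightmost head = syllable 6.
Primary stress: syllable 6 → blat.la.le:t.bo.gu.ˈsud.

6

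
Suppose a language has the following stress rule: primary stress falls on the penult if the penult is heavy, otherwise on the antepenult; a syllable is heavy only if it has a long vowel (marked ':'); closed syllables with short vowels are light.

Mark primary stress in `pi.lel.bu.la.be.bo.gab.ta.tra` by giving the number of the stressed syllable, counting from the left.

7

Weights: 7 gab L, 8 ta L, 9 tra L.
The penult (syllable 8, ta) is light, so stress falls on the antepenult (syllable 7, gab).
Primary stress: syllable 7 → pi.lel.bu.la.be.bo.ˈgab.ta.tra.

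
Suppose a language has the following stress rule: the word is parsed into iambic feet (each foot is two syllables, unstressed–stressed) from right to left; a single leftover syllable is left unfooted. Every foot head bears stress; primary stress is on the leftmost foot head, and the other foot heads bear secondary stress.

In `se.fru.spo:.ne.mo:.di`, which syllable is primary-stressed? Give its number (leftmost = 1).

2

Parse right to left into iambic (σˈσ) feet: (se.ˈfru) (spo:.ˈne) (mo:.ˈdi).
Foot heads (stressed positions): 2, 4, 6.
End Rule Leftmost: primary stress on the leftmost head = syllable 2.
Primary stress: syllable 2 → se.ˈfru.spo:.ne.mo:.di.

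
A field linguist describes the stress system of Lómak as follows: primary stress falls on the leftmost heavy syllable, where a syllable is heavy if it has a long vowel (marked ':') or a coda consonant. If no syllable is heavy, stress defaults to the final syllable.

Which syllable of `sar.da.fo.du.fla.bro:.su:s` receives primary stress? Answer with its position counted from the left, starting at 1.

Weights: 1 sar H, 2 da L, 3 fo L, 4 du L, 5 fla L, 6 bro: H, 7 su:s H.
Heavy syllables in the domain: 1, 6, 7. The leftmost is syllable 1 (sar).
Primary stress: syllable 1 → ˈsar.da.fo.du.fla.bro:.su:s.

1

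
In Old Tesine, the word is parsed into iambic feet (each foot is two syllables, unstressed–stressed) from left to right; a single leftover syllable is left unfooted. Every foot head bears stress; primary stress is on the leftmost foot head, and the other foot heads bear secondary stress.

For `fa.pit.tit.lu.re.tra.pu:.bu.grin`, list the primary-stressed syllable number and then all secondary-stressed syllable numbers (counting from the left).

Parse left to right into iambic (σˈσ) feet: (fa.ˈpit) (tit.ˈlu) (re.ˈtra) (pu:.ˈbu) grin. Syllable 9 is left unfooted.
Foot heads (stressed positions): 2, 4, 6, 8.
End Rule Leftmost: primary stress on the leftmost head = syllable 2.
Secondary stress on 4, 6, 8: fa.ˈpit.tit.ˌlu.re.ˌtra.pu:.ˌbu.grin.

primary 2, secondary 4, 6, 8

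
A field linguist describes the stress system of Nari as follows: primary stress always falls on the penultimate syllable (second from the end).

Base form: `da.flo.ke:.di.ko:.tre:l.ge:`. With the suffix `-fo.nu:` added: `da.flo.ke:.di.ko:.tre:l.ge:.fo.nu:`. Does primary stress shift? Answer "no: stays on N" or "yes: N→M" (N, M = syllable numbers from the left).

Base `da.flo.ke:.di.ko:.tre:l.ge:` (7 syllables):
  The word has 7 syllables; the penultimate syllable (second from the end) is syllable 6 (tre:l).
  → primary stress on syllable 6.
Suffixed `da.flo.ke:.di.ko:.tre:l.ge:.fo.nu:` (9 syllables):
  The word has 9 syllables; the penultimate syllable (second from the end) is syllable 8 (fo).
  → primary stress on syllable 8.

yes: 6→8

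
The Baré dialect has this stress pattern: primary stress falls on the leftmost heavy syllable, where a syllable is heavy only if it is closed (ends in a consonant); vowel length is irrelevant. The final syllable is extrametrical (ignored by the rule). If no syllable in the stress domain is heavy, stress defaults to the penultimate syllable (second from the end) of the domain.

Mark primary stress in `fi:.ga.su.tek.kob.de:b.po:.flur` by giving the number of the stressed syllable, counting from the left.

4

The final syllable (8, flur) is extrametrical; the stress domain is syllables 1–7.
Weights: 1 fi: L, 2 ga L, 3 su L, 4 tek H, 5 kob H, 6 de:b H, 7 po: L.
Heavy syllables in the domain: 4, 5, 6. The leftmost is syllable 4 (tek).
Primary stress: syllable 4 → fi:.ga.su.ˈtek.kob.de:b.po:.flur.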